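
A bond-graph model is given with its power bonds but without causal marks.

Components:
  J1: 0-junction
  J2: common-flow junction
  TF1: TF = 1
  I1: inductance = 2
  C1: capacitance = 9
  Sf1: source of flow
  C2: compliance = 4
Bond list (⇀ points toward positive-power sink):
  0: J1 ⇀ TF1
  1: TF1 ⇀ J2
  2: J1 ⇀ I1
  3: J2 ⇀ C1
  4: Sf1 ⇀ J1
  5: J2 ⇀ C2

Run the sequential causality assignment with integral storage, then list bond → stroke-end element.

#0 stroke at J1
#1 stroke at TF1
#2 stroke at I1
#3 stroke at J2
#4 stroke at Sf1
#5 stroke at J2

b4 stroke at Sf1  (Sf1: flow source, stroke at near end)
b2 stroke at I1  (I1 integral (f out))
b0 stroke at J1  (J1 needs exactly one e-in)
b1 stroke at TF1  (TF1 one-in-one-out from 0)
b3 stroke at J2  (J2 flow already set via bond 1)
b5 stroke at J2  (J2 flow already set via bond 1)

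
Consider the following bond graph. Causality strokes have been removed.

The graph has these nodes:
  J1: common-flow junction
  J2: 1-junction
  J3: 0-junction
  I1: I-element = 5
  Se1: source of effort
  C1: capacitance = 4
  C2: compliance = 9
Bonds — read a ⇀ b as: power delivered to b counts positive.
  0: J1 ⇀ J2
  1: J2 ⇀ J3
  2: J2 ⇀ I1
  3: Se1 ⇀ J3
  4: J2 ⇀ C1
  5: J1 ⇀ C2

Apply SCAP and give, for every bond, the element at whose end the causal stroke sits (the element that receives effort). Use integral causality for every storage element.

bond 3 |J3  (Se1 fixes effort; stroke away)
bond 1 |J2  (0-jn J3 has e-setter on 3)
bond 2 |I1  (I1 integral (f out))
bond 0 |J2  (J2: bond 2 brought flow, rest push out)
bond 4 |J2  (J2: bond 2 brought flow, rest push out)
bond 5 |J1  (J1: bond 0 brought flow, rest push out)

bond 0 →J2
bond 1 →J2
bond 2 →I1
bond 3 →J3
bond 4 →J2
bond 5 →J1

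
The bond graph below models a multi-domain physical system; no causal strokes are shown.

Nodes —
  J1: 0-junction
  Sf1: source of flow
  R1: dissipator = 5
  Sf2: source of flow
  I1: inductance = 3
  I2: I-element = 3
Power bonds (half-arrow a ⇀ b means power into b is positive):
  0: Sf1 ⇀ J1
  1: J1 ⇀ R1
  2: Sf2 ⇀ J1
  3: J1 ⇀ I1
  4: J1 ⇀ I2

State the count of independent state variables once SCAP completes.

β0 stroke at Sf1  (Sf1 fixes flow; stroke at Sf1)
β2 stroke at Sf2  (Sf2: flow source, stroke at near end)
β3 stroke at I1  (I1: I, integral causality)
β4 stroke at I2  (I2 integral (f out))
β1 stroke at J1  (J1: last free bond brings effort in)

2  (I1, I2 all integral)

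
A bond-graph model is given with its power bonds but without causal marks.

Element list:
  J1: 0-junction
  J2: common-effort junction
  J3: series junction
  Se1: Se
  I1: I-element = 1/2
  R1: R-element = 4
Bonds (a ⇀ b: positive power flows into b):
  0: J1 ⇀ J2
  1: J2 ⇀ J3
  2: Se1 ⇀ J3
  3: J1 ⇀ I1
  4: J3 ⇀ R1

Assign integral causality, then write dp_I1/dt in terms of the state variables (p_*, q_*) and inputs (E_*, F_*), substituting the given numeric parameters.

bond 2 |J3  (source Se1 imposes e)
bond 3 |I1  (I1 integral (f out))
bond 0 |J1  (J1 needs exactly one e-in)
bond 1 |J2  (only one effort-in slot at J2)
bond 4 |J3  (J3: bond 1 brought flow, rest push out)

dp_I1/dt = -E_Se1 - 8*p_I1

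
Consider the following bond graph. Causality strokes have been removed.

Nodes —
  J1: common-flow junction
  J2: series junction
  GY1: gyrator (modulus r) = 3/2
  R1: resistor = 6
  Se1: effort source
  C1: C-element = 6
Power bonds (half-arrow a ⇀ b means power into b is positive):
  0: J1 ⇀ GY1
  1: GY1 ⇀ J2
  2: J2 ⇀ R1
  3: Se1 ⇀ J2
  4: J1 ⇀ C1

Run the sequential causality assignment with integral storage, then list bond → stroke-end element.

β0 →GY1
β1 →GY1
β2 →J2
β3 →J2
β4 →J1

#3 |J2  (Se1 fixes effort; stroke away)
#4 |J1  (C1 integral (e out))
#0 |GY1  (only one flow-in slot at J1)
#1 |GY1  (GY1: gyrator matches bond 0)
#2 |J2  (common-f at J2 fixed by 1)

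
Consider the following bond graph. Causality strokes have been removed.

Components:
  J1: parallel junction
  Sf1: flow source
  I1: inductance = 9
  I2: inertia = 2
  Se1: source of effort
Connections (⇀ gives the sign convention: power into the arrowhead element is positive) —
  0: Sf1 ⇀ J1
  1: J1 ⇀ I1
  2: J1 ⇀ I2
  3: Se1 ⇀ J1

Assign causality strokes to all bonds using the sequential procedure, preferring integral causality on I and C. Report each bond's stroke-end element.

bond 0 stroke→Sf1  (Sf1 fixes flow; stroke at Sf1)
bond 3 stroke→J1  (Se1 (Se) sets effort on bond)
bond 1 stroke→I1  (J1: bond 3 brought effort, rest push out)
bond 2 stroke→I2  (common-e at J1 fixed by 3)

β0 →Sf1
β1 →I1
β2 →I2
β3 →J1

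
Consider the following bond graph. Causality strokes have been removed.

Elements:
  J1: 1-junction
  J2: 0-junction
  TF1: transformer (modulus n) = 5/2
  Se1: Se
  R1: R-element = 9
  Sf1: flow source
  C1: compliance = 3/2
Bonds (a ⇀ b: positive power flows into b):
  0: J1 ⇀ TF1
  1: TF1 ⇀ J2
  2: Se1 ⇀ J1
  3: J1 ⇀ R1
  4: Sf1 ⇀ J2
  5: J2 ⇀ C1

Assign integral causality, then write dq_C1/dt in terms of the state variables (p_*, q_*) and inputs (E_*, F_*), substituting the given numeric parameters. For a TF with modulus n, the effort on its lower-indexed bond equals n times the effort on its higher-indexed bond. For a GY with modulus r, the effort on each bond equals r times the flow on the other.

#2 |J1  (Se1 (Se) sets effort on bond)
#4 |Sf1  (Sf1 (Sf) sets flow on bond)
#5 |J2  (C1: C, integral causality)
#1 |TF1  (common-e at J2 fixed by 5)
#0 |J1  (TF1: transformer flips bond 1)
#3 |R1  (J1 needs exactly one f-in)

dq_C1/dt = 5*E_Se1/18 + F_Sf1 - 25*q_C1/54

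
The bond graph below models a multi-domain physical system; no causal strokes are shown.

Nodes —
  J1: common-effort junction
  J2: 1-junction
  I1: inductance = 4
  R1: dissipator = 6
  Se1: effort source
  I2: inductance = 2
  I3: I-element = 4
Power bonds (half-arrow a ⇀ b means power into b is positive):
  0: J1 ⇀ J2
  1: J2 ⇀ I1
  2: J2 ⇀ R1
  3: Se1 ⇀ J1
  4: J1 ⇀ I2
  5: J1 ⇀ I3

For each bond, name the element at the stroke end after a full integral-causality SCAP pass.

β3 stroke→J1  (Se1 (Se) sets effort on bond)
β0 stroke→J2  (common-e at J1 fixed by 3)
β4 stroke→I2  (J1: bond 3 brought effort, rest push out)
β5 stroke→I3  (0-jn J1 has e-setter on 3)
β1 stroke→I1  (I1 outputs flow p/I1)
β2 stroke→J2  (common-f at J2 fixed by 1)

#0 |J2
#1 |I1
#2 |J2
#3 |J1
#4 |I2
#5 |I3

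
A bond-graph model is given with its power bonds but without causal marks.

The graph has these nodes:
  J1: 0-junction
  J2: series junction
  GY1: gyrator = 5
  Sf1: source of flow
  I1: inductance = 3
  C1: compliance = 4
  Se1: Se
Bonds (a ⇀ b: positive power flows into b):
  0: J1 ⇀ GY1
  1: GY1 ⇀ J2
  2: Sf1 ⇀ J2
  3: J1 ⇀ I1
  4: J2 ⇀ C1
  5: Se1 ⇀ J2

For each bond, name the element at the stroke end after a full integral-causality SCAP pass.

β0 stroke at J1
β1 stroke at J2
β2 stroke at Sf1
β3 stroke at I1
β4 stroke at J2
β5 stroke at J2

b2 |Sf1  (Sf1 fixes flow; stroke at Sf1)
b5 |J2  (Se1: effort source, stroke at far end)
b1 |J2  (common-f at J2 fixed by 2)
b4 |J2  (common-f at J2 fixed by 2)
b0 |J1  (GY1 both-in/both-out from 1)
b3 |I1  (0-jn J1 has e-setter on 0)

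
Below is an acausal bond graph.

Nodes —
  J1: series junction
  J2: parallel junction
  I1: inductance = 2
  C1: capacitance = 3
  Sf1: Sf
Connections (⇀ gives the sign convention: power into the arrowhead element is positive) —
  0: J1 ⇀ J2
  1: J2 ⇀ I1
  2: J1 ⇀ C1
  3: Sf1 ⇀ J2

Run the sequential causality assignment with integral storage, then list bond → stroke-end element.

bond 0 stroke→J2
bond 1 stroke→I1
bond 2 stroke→J1
bond 3 stroke→Sf1

β3 stroke at Sf1  (Sf1 (Sf) sets flow on bond)
β1 stroke at I1  (I1 outputs flow p/I1)
β0 stroke at J2  (J2 needs exactly one e-in)
β2 stroke at J1  (J1: bond 0 brought flow, rest push out)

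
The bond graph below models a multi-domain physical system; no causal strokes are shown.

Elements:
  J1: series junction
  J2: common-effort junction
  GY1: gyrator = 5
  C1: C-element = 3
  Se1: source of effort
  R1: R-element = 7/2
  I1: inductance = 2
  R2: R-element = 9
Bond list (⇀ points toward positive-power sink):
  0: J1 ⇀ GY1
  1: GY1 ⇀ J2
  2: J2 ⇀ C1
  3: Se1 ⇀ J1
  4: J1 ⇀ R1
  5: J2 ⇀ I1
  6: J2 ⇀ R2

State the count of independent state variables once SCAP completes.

2  (C1, I1 all integral)

b3 →J1  (Se1: effort source, stroke at far end)
b2 →J2  (C1 outputs effort q/C1)
b1 →GY1  (J2: bond 2 brought effort, rest push out)
b5 →I1  (J2 effort already set via bond 2)
b6 →R2  (J2: bond 2 brought effort, rest push out)
b0 →GY1  (through GY1, causality inverts; strokes same side of GY1)
b4 →J1  (J1 flow already set via bond 0)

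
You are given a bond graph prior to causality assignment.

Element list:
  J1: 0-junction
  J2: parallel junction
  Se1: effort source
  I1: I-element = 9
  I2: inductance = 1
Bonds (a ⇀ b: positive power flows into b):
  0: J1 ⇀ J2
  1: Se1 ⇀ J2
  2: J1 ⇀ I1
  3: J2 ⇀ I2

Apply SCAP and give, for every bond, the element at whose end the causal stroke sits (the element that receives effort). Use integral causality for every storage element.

b0 stroke at J1
b1 stroke at J2
b2 stroke at I1
b3 stroke at I2

b1 stroke at J2  (Se1 (Se) sets effort on bond)
b0 stroke at J1  (common-e at J2 fixed by 1)
b3 stroke at I2  (J2 effort already set via bond 1)
b2 stroke at I1  (common-e at J1 fixed by 0)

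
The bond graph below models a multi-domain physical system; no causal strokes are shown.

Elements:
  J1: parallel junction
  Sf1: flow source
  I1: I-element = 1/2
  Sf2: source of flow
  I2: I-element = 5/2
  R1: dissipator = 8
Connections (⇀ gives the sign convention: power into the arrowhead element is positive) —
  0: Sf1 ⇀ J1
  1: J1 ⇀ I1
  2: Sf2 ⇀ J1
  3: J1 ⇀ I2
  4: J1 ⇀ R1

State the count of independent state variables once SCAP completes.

2  (I1, I2 all integral)

β0 |Sf1  (Sf1 (Sf) sets flow on bond)
β2 |Sf2  (Sf2 (Sf) sets flow on bond)
β1 |I1  (I1 integral (f out))
β3 |I2  (prefer integral on I2)
β4 |J1  (J1 needs exactly one e-in)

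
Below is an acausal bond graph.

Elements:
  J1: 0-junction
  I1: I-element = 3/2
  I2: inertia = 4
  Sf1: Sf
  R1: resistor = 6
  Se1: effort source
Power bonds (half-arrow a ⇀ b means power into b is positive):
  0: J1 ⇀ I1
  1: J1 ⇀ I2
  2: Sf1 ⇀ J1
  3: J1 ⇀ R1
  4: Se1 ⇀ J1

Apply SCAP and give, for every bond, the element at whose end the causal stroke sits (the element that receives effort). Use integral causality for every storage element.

#2 |Sf1  (Sf1: flow source, stroke at near end)
#4 |J1  (Se1 (Se) sets effort on bond)
#0 |I1  (J1: bond 4 brought effort, rest push out)
#1 |I2  (0-jn J1 has e-setter on 4)
#3 |R1  (0-jn J1 has e-setter on 4)

β0 |I1
β1 |I2
β2 |Sf1
β3 |R1
β4 |J1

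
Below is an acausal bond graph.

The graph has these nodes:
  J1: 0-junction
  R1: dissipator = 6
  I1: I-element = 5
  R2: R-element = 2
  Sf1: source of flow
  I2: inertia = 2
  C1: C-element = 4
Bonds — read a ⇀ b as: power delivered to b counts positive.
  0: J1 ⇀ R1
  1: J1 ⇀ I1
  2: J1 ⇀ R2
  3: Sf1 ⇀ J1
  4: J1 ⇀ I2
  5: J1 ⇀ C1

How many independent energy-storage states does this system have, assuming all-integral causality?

β3 stroke→Sf1  (Sf1: flow source, stroke at near end)
β1 stroke→I1  (I1: I, integral causality)
β4 stroke→I2  (prefer integral on I2)
β5 stroke→J1  (C1 outputs effort q/C1)
β0 stroke→R1  (J1 effort already set via bond 5)
β2 stroke→R2  (0-jn J1 has e-setter on 5)

3  (C1, I1, I2 all integral)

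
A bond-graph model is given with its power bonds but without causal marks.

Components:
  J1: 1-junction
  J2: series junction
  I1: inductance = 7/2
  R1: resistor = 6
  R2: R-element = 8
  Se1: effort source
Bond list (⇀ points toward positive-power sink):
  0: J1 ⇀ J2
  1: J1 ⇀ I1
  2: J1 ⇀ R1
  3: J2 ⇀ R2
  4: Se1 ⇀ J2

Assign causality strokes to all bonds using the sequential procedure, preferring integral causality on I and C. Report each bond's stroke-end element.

bond 4 |J2  (Se1 fixes effort; stroke away)
bond 1 |I1  (prefer integral on I1)
bond 0 |J1  (1-jn J1 has f-setter on 1)
bond 2 |J1  (1-jn J1 has f-setter on 1)
bond 3 |J2  (J2 flow already set via bond 0)

β0 →J1
β1 →I1
β2 →J1
β3 →J2
β4 →J2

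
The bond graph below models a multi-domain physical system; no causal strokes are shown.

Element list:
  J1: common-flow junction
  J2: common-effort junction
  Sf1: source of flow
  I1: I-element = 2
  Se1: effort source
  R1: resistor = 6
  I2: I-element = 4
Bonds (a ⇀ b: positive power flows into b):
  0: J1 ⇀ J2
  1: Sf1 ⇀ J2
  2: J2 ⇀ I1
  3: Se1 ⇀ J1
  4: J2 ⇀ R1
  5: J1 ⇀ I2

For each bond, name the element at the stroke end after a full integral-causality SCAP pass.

β0 |J1
β1 |Sf1
β2 |I1
β3 |J1
β4 |J2
β5 |I2

bond 1 |Sf1  (Sf1: flow source, stroke at near end)
bond 3 |J1  (source Se1 imposes e)
bond 2 |I1  (I1 integral (f out))
bond 5 |I2  (I2 outputs flow p/I2)
bond 0 |J1  (J1 flow already set via bond 5)
bond 4 |J2  (only one effort-in slot at J2)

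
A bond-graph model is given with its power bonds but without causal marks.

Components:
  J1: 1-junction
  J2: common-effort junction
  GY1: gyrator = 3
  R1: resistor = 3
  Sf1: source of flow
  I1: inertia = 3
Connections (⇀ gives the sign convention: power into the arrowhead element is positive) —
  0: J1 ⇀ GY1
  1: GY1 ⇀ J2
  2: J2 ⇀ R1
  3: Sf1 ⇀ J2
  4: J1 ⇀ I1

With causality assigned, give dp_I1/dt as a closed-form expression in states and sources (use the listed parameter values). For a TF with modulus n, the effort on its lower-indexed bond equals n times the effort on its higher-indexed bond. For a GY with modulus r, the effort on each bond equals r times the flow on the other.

dp_I1/dt = 3*F_Sf1 - p_I1

b3 |Sf1  (Sf1 (Sf) sets flow on bond)
b4 |I1  (I1: I, integral causality)
b0 |J1  (common-f at J1 fixed by 4)
b1 |J2  (through GY1, causality inverts; strokes same side of GY1)
b2 |R1  (J2 effort already set via bond 1)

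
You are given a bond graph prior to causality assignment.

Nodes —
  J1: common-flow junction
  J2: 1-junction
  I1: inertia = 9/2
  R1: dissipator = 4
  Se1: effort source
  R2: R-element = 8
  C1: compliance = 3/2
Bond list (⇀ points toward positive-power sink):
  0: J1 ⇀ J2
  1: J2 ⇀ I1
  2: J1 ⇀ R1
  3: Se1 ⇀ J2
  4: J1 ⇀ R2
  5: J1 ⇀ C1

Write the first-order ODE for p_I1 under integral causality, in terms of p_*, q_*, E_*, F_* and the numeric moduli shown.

dp_I1/dt = E_Se1 - 8*p_I1/3 - 2*q_C1/3

bond 3 |J2  (Se1 fixes effort; stroke away)
bond 1 |I1  (I1 outputs flow p/I1)
bond 0 |J2  (J2: bond 1 brought flow, rest push out)
bond 2 |J1  (J1: bond 0 brought flow, rest push out)
bond 4 |J1  (J1: bond 0 brought flow, rest push out)
bond 5 |J1  (J1: bond 0 brought flow, rest push out)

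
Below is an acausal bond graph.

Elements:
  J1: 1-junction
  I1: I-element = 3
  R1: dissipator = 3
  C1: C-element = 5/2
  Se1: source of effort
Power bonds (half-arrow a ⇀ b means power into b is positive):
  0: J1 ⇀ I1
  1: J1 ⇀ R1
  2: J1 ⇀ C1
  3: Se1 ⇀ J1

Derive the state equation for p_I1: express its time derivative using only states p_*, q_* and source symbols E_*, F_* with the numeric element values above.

dp_I1/dt = E_Se1 - p_I1 - 2*q_C1/5

β3 stroke at J1  (Se1 fixes effort; stroke away)
β0 stroke at I1  (I1 integral (f out))
β1 stroke at J1  (J1: bond 0 brought flow, rest push out)
β2 stroke at J1  (1-jn J1 has f-setter on 0)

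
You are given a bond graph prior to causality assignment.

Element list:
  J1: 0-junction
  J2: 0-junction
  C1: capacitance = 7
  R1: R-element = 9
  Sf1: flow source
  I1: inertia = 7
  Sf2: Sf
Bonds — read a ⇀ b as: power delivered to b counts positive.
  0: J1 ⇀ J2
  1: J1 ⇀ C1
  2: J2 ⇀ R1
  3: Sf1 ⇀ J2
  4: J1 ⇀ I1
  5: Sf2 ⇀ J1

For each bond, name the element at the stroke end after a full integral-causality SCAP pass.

b0 →J2
b1 →J1
b2 →R1
b3 →Sf1
b4 →I1
b5 →Sf2

b3 |Sf1  (source Sf1 imposes f)
b5 |Sf2  (source Sf2 imposes f)
b1 |J1  (C1: C, integral causality)
b0 |J2  (J1: bond 1 brought effort, rest push out)
b4 |I1  (J1: bond 1 brought effort, rest push out)
b2 |R1  (common-e at J2 fixed by 0)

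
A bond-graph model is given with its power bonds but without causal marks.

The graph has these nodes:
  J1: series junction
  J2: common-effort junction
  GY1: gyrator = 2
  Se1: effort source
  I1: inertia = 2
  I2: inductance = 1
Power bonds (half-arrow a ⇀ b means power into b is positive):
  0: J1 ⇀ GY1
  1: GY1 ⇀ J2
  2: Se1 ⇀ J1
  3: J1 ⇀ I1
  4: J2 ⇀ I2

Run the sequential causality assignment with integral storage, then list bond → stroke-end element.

bond 2 stroke→J1  (source Se1 imposes e)
bond 3 stroke→I1  (prefer integral on I1)
bond 0 stroke→J1  (J1: bond 3 brought flow, rest push out)
bond 1 stroke→J2  (GY GY1: same side as bond 0)
bond 4 stroke→I2  (J2: bond 1 brought effort, rest push out)

#0 |J1
#1 |J2
#2 |J1
#3 |I1
#4 |I2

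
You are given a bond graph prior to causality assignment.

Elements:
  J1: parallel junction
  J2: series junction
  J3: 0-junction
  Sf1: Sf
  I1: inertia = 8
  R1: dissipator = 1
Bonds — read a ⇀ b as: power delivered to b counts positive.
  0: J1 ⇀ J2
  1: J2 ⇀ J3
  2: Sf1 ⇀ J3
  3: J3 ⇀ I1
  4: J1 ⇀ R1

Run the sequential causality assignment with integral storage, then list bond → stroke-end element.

β2 stroke→Sf1  (Sf1 (Sf) sets flow on bond)
β3 stroke→I1  (I1 outputs flow p/I1)
β1 stroke→J3  (closing 0-jn rule on J3)
β0 stroke→J2  (J2: bond 1 brought flow, rest push out)
β4 stroke→J1  (closing 0-jn rule on J1)

b0 →J2
b1 →J3
b2 →Sf1
b3 →I1
b4 →J1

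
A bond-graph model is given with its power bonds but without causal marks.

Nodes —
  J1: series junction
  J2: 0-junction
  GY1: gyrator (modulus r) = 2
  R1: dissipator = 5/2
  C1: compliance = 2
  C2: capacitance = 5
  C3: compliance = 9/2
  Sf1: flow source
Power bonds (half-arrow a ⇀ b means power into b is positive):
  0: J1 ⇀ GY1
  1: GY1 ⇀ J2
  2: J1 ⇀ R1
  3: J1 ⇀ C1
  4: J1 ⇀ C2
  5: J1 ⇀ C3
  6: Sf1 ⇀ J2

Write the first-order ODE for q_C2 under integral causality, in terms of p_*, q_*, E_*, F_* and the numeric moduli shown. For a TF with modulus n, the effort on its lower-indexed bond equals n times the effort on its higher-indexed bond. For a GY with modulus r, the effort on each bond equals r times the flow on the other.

dq_C2/dt = 4*F_Sf1/5 - q_C1/5 - 2*q_C2/25 - 4*q_C3/45

#6 →Sf1  (Sf1 (Sf) sets flow on bond)
#1 →J2  (only one effort-in slot at J2)
#0 →J1  (through GY1, causality inverts; strokes same side of GY1)
#3 →J1  (C1: C, integral causality)
#4 →J1  (C2 integral (e out))
#5 →J1  (prefer integral on C3)
#2 →R1  (closing 1-jn rule on J1)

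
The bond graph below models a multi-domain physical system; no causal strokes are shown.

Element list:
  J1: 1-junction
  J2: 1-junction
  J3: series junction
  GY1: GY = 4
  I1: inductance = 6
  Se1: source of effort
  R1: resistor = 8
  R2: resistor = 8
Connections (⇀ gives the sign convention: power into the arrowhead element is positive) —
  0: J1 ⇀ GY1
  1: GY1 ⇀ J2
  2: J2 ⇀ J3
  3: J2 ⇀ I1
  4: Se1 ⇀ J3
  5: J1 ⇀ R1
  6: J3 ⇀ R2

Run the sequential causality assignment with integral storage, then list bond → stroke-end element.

β4 stroke→J3  (Se1: effort source, stroke at far end)
β3 stroke→I1  (I1: I, integral causality)
β1 stroke→J2  (J2 flow already set via bond 3)
β2 stroke→J2  (1-jn J2 has f-setter on 3)
β6 stroke→J3  (J3 flow already set via bond 2)
β0 stroke→J1  (GY1 both-in/both-out from 1)
β5 stroke→R1  (J1 needs exactly one f-in)

#0 stroke→J1
#1 stroke→J2
#2 stroke→J2
#3 stroke→I1
#4 stroke→J3
#5 stroke→R1
#6 stroke→J3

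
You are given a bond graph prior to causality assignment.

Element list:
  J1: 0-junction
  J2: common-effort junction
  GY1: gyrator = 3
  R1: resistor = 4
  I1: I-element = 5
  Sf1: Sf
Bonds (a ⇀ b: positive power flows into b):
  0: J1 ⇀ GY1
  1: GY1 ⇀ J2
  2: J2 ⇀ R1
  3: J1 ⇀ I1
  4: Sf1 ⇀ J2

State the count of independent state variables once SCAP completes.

bond 4 |Sf1  (Sf1: flow source, stroke at near end)
bond 3 |I1  (prefer integral on I1)
bond 0 |J1  (closing 0-jn rule on J1)
bond 1 |J2  (GY1 both-in/both-out from 0)
bond 2 |R1  (J2 effort already set via bond 1)

1  (I1 all integral)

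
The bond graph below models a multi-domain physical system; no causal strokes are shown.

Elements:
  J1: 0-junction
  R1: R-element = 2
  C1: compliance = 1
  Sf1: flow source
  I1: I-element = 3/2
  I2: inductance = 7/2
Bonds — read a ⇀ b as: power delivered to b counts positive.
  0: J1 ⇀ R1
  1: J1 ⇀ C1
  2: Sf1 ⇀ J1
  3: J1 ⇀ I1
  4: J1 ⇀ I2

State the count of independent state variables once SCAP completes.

#2 stroke→Sf1  (source Sf1 imposes f)
#1 stroke→J1  (C1: C, integral causality)
#0 stroke→R1  (common-e at J1 fixed by 1)
#3 stroke→I1  (0-jn J1 has e-setter on 1)
#4 stroke→I2  (J1: bond 1 brought effort, rest push out)

3  (C1, I1, I2 all integral)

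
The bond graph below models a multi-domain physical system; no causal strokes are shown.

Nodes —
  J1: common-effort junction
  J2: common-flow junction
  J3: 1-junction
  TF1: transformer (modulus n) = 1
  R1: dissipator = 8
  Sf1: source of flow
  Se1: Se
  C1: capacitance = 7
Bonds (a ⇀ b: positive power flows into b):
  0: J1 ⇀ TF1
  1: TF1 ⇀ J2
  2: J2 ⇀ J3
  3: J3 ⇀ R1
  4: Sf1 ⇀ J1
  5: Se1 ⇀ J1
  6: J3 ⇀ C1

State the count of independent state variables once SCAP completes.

β4 stroke→Sf1  (source Sf1 imposes f)
β5 stroke→J1  (Se1: effort source, stroke at far end)
β0 stroke→TF1  (0-jn J1 has e-setter on 5)
β1 stroke→J2  (TF1 one-in-one-out from 0)
β2 stroke→J3  (closing 1-jn rule on J2)
β6 stroke→J3  (prefer integral on C1)
β3 stroke→R1  (only one flow-in slot at J3)

1  (C1 all integral)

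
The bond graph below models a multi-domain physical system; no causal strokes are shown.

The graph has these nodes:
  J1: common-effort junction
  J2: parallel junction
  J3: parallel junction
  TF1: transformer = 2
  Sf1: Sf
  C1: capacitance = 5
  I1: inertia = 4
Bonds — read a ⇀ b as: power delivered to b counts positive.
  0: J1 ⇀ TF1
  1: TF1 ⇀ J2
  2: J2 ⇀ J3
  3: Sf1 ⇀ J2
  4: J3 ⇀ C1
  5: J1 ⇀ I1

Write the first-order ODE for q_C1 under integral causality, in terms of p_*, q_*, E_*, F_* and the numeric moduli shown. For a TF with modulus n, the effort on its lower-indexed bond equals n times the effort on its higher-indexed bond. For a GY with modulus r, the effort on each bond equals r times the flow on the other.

dq_C1/dt = F_Sf1 - p_I1/2

#3 stroke at Sf1  (Sf1 (Sf) sets flow on bond)
#4 stroke at J3  (C1 integral (e out))
#2 stroke at J2  (0-jn J3 has e-setter on 4)
#1 stroke at TF1  (common-e at J2 fixed by 2)
#0 stroke at J1  (through TF1, causality passes straight; one stroke at TF1)
#5 stroke at I1  (common-e at J1 fixed by 0)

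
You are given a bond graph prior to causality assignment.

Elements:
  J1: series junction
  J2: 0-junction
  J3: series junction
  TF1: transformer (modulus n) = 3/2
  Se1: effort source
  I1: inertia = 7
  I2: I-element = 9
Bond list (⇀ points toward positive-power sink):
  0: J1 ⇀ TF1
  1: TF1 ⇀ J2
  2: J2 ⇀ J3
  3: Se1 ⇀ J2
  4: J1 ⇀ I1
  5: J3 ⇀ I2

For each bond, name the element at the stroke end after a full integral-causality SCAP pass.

β0 stroke→J1
β1 stroke→TF1
β2 stroke→J3
β3 stroke→J2
β4 stroke→I1
β5 stroke→I2

β3 stroke→J2  (Se1 (Se) sets effort on bond)
β1 stroke→TF1  (J2 effort already set via bond 3)
β2 stroke→J3  (J2 effort already set via bond 3)
β5 stroke→I2  (closing 1-jn rule on J3)
β0 stroke→J1  (TF1 one-in-one-out from 1)
β4 stroke→I1  (J1: last free bond brings flow in)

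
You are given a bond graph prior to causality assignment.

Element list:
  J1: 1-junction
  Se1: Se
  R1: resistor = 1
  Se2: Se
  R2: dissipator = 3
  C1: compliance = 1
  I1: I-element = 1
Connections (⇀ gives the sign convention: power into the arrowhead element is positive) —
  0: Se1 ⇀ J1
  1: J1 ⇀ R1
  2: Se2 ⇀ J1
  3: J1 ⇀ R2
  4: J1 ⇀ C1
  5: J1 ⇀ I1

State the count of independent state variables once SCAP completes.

bond 0 stroke→J1  (Se1 fixes effort; stroke away)
bond 2 stroke→J1  (Se2 (Se) sets effort on bond)
bond 4 stroke→J1  (C1: C, integral causality)
bond 5 stroke→I1  (I1 outputs flow p/I1)
bond 1 stroke→J1  (J1 flow already set via bond 5)
bond 3 stroke→J1  (1-jn J1 has f-setter on 5)

2  (C1, I1 all integral)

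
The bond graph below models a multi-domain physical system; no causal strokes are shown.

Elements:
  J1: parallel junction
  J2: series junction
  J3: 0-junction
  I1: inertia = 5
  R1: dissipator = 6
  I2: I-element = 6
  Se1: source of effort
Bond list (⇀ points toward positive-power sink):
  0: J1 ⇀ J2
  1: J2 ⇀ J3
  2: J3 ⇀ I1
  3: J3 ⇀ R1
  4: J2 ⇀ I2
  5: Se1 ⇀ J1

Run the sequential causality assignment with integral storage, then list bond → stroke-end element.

#5 stroke at J1  (Se1 (Se) sets effort on bond)
#0 stroke at J2  (J1: bond 5 brought effort, rest push out)
#2 stroke at I1  (I1 outputs flow p/I1)
#4 stroke at I2  (I2: I, integral causality)
#1 stroke at J2  (1-jn J2 has f-setter on 4)
#3 stroke at J3  (J3 needs exactly one e-in)

#0 stroke at J2
#1 stroke at J2
#2 stroke at I1
#3 stroke at J3
#4 stroke at I2
#5 stroke at J1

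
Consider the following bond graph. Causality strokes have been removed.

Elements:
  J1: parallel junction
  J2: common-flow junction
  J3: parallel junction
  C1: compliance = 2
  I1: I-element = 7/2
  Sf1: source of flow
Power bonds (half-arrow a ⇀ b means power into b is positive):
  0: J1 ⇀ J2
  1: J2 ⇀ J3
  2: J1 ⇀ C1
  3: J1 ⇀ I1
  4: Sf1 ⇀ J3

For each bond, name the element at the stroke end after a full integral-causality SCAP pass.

β4 stroke at Sf1  (Sf1: flow source, stroke at near end)
β1 stroke at J3  (J3: last free bond brings effort in)
β0 stroke at J2  (J2 flow already set via bond 1)
β2 stroke at J1  (C1 integral (e out))
β3 stroke at I1  (0-jn J1 has e-setter on 2)

β0 stroke at J2
β1 stroke at J3
β2 stroke at J1
β3 stroke at I1
β4 stroke at Sf1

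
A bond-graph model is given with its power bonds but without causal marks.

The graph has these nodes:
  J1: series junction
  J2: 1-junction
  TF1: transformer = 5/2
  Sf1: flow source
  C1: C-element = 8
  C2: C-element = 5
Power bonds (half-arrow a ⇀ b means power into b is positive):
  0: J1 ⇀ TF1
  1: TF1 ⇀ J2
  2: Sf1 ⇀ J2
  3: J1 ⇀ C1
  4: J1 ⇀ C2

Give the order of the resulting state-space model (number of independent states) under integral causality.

2  (C1, C2 all integral)

b2 stroke at Sf1  (Sf1: flow source, stroke at near end)
b1 stroke at J2  (1-jn J2 has f-setter on 2)
b0 stroke at TF1  (through TF1, causality passes straight; one stroke at TF1)
b3 stroke at J1  (J1: bond 0 brought flow, rest push out)
b4 stroke at J1  (common-f at J1 fixed by 0)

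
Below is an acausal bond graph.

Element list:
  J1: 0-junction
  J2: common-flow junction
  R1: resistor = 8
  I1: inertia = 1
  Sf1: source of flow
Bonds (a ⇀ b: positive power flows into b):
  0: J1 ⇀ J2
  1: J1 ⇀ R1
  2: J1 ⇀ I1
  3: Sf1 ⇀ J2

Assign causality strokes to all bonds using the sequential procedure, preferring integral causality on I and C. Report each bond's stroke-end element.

#0 |J2
#1 |J1
#2 |I1
#3 |Sf1

β3 |Sf1  (Sf1: flow source, stroke at near end)
β0 |J2  (J2: bond 3 brought flow, rest push out)
β2 |I1  (prefer integral on I1)
β1 |J1  (only one effort-in slot at J1)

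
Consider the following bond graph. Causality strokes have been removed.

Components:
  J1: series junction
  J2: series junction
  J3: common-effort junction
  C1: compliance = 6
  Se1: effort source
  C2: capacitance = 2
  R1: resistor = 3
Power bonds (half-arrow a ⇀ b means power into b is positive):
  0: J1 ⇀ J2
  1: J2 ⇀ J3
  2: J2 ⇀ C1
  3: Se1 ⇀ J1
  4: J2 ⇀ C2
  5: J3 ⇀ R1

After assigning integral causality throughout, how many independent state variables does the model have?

β3 stroke at J1  (Se1 (Se) sets effort on bond)
β0 stroke at J2  (only one flow-in slot at J1)
β2 stroke at J2  (prefer integral on C1)
β4 stroke at J2  (C2 integral (e out))
β1 stroke at J3  (J2 needs exactly one f-in)
β5 stroke at R1  (J3: bond 1 brought effort, rest push out)

2  (C1, C2 all integral)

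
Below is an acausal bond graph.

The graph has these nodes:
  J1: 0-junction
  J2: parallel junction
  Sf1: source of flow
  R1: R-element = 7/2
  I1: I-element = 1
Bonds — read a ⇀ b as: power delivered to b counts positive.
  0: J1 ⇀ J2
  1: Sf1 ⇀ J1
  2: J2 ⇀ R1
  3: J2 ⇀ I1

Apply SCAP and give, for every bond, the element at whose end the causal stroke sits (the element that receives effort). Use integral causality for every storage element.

β0 →J1
β1 →Sf1
β2 →J2
β3 →I1

β1 →Sf1  (Sf1 (Sf) sets flow on bond)
β0 →J1  (J1: last free bond brings effort in)
β3 →I1  (I1 outputs flow p/I1)
β2 →J2  (J2: last free bond brings effort in)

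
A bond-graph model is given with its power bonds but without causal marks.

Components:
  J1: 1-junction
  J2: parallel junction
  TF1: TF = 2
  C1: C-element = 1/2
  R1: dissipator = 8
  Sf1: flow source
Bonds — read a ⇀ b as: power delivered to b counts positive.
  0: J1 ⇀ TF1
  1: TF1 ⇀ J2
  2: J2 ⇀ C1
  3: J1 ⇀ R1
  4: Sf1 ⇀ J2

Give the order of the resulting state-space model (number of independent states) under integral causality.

b4 stroke at Sf1  (Sf1: flow source, stroke at near end)
b2 stroke at J2  (C1 outputs effort q/C1)
b1 stroke at TF1  (J2: bond 2 brought effort, rest push out)
b0 stroke at J1  (through TF1, causality passes straight; one stroke at TF1)
b3 stroke at R1  (only one flow-in slot at J1)

1  (C1 all integral)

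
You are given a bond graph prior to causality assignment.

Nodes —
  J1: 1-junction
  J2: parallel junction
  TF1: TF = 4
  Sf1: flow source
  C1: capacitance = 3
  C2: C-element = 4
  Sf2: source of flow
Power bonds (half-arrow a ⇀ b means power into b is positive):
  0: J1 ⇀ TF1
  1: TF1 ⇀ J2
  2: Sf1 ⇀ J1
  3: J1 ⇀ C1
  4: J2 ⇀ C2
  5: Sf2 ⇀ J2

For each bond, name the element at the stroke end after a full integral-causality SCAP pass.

β0 →J1
β1 →TF1
β2 →Sf1
β3 →J1
β4 →J2
β5 →Sf2

#2 stroke→Sf1  (Sf1: flow source, stroke at near end)
#5 stroke→Sf2  (source Sf2 imposes f)
#0 stroke→J1  (J1: bond 2 brought flow, rest push out)
#3 stroke→J1  (1-jn J1 has f-setter on 2)
#1 stroke→TF1  (TF1: transformer flips bond 0)
#4 stroke→J2  (only one effort-in slot at J2)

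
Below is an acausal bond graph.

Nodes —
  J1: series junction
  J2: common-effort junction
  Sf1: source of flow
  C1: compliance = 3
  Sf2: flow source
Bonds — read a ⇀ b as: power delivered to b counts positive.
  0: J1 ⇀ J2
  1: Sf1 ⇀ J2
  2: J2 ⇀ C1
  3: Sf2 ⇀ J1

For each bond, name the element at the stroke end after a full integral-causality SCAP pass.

b0 |J1
b1 |Sf1
b2 |J2
b3 |Sf2

b1 |Sf1  (source Sf1 imposes f)
b3 |Sf2  (Sf2: flow source, stroke at near end)
b0 |J1  (J1: bond 3 brought flow, rest push out)
b2 |J2  (J2 needs exactly one e-in)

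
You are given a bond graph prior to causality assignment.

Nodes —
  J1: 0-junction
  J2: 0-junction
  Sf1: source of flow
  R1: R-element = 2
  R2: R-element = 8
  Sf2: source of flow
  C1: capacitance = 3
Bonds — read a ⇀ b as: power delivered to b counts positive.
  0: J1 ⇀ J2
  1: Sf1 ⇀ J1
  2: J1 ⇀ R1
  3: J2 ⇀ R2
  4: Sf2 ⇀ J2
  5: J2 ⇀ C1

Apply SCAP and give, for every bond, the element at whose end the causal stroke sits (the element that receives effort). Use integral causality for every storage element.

β0 |J1
β1 |Sf1
β2 |R1
β3 |R2
β4 |Sf2
β5 |J2

bond 1 |Sf1  (Sf1: flow source, stroke at near end)
bond 4 |Sf2  (Sf2 fixes flow; stroke at Sf2)
bond 5 |J2  (C1: C, integral causality)
bond 0 |J1  (common-e at J2 fixed by 5)
bond 3 |R2  (J2: bond 5 brought effort, rest push out)
bond 2 |R1  (J1 effort already set via bond 0)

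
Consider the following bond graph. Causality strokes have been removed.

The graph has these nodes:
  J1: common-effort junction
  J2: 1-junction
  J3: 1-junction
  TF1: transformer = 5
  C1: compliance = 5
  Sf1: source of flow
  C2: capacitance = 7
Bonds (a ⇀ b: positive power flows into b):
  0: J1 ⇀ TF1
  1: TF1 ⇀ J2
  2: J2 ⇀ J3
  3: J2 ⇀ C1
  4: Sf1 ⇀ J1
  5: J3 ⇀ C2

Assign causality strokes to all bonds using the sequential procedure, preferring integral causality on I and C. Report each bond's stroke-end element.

#4 stroke→Sf1  (Sf1 fixes flow; stroke at Sf1)
#0 stroke→J1  (closing 0-jn rule on J1)
#1 stroke→TF1  (through TF1, causality passes straight; one stroke at TF1)
#2 stroke→J2  (1-jn J2 has f-setter on 1)
#3 stroke→J2  (J2: bond 1 brought flow, rest push out)
#5 stroke→J3  (1-jn J3 has f-setter on 2)

#0 stroke→J1
#1 stroke→TF1
#2 stroke→J2
#3 stroke→J2
#4 stroke→Sf1
#5 stroke→J3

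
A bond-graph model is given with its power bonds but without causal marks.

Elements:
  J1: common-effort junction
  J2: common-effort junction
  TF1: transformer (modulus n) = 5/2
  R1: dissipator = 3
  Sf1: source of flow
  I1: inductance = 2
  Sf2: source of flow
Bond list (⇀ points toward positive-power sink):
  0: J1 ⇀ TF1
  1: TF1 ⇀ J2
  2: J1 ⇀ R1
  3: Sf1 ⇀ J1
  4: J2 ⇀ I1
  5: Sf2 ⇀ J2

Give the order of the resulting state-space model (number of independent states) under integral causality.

#3 |Sf1  (Sf1 fixes flow; stroke at Sf1)
#5 |Sf2  (source Sf2 imposes f)
#4 |I1  (I1: I, integral causality)
#1 |J2  (J2: last free bond brings effort in)
#0 |TF1  (through TF1, causality passes straight; one stroke at TF1)
#2 |J1  (J1 needs exactly one e-in)

1  (I1 all integral)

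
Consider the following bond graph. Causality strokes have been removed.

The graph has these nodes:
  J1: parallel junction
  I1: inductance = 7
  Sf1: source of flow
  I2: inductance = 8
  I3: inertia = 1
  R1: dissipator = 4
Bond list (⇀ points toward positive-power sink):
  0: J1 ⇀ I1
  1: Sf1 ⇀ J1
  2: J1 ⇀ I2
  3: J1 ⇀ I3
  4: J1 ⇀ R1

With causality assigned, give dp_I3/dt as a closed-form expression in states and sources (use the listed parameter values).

dp_I3/dt = 4*F_Sf1 - 4*p_I1/7 - p_I2/2 - 4*p_I3

#1 |Sf1  (Sf1 fixes flow; stroke at Sf1)
#0 |I1  (I1 outputs flow p/I1)
#2 |I2  (I2 integral (f out))
#3 |I3  (I3 integral (f out))
#4 |J1  (closing 0-jn rule on J1)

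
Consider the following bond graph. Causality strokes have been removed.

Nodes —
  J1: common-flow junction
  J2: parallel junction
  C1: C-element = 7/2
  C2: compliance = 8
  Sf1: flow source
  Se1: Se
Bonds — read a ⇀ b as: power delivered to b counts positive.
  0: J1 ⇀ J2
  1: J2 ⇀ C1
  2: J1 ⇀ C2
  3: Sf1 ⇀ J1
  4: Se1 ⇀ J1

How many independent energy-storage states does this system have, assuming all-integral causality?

2  (C1, C2 all integral)

β3 →Sf1  (Sf1 (Sf) sets flow on bond)
β4 →J1  (Se1 fixes effort; stroke away)
β0 →J1  (1-jn J1 has f-setter on 3)
β2 →J1  (1-jn J1 has f-setter on 3)
β1 →J2  (J2 needs exactly one e-in)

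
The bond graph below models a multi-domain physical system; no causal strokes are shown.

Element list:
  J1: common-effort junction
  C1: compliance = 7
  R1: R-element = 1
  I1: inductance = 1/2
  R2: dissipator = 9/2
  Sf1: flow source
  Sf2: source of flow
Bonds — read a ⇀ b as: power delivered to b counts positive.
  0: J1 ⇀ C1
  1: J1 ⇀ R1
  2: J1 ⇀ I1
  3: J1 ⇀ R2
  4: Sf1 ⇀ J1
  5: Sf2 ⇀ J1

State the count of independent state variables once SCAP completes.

2  (C1, I1 all integral)

β4 →Sf1  (Sf1 fixes flow; stroke at Sf1)
β5 →Sf2  (Sf2 fixes flow; stroke at Sf2)
β0 →J1  (C1: C, integral causality)
β1 →R1  (J1: bond 0 brought effort, rest push out)
β2 →I1  (common-e at J1 fixed by 0)
β3 →R2  (0-jn J1 has e-setter on 0)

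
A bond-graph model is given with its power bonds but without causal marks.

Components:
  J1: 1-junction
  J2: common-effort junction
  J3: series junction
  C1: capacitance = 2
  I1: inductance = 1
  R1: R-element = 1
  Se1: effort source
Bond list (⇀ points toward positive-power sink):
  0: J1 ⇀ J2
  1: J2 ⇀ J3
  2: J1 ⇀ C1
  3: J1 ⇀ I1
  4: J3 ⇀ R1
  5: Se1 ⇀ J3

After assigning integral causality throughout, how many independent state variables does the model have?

2  (C1, I1 all integral)

#5 |J3  (Se1 fixes effort; stroke away)
#2 |J1  (C1: C, integral causality)
#3 |I1  (I1: I, integral causality)
#0 |J1  (common-f at J1 fixed by 3)
#1 |J2  (J2 needs exactly one e-in)
#4 |J3  (J3 flow already set via bond 1)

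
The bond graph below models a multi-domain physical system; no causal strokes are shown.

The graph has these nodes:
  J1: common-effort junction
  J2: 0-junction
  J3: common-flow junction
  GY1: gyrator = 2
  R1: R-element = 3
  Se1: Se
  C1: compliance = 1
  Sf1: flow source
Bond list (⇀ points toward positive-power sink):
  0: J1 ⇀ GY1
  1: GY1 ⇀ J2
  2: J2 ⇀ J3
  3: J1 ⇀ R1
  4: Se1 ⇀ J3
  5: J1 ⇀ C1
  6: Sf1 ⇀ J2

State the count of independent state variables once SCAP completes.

1  (C1 all integral)

bond 4 |J3  (Se1 fixes effort; stroke away)
bond 6 |Sf1  (Sf1 (Sf) sets flow on bond)
bond 2 |J2  (J3: last free bond brings flow in)
bond 1 |GY1  (0-jn J2 has e-setter on 2)
bond 0 |GY1  (GY1: gyrator matches bond 1)
bond 5 |J1  (C1 integral (e out))
bond 3 |R1  (common-e at J1 fixed by 5)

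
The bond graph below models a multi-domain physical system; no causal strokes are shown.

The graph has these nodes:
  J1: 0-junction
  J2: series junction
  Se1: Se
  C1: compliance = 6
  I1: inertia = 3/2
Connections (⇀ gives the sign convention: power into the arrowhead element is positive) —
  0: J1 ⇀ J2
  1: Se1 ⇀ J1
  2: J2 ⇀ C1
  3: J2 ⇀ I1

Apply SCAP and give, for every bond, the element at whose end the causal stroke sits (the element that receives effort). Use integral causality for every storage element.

#0 stroke→J2
#1 stroke→J1
#2 stroke→J2
#3 stroke→I1

bond 1 stroke at J1  (source Se1 imposes e)
bond 0 stroke at J2  (J1: bond 1 brought effort, rest push out)
bond 2 stroke at J2  (C1 integral (e out))
bond 3 stroke at I1  (only one flow-in slot at J2)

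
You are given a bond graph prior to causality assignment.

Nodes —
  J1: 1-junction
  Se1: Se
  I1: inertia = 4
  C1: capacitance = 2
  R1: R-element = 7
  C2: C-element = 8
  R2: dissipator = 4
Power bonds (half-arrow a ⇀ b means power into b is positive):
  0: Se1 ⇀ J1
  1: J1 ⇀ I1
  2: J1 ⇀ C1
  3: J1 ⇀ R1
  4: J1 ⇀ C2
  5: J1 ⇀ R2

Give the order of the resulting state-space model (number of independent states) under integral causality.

b0 →J1  (Se1: effort source, stroke at far end)
b1 →I1  (prefer integral on I1)
b2 →J1  (J1: bond 1 brought flow, rest push out)
b3 →J1  (J1: bond 1 brought flow, rest push out)
b4 →J1  (common-f at J1 fixed by 1)
b5 →J1  (common-f at J1 fixed by 1)

3  (C1, C2, I1 all integral)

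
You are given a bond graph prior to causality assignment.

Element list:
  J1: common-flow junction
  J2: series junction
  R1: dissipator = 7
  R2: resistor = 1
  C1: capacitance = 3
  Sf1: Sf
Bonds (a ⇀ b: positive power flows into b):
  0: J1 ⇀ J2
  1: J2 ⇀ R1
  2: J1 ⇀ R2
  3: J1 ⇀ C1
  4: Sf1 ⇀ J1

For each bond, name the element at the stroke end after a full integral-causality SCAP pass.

b4 →Sf1  (Sf1 fixes flow; stroke at Sf1)
b0 →J1  (1-jn J1 has f-setter on 4)
b2 →J1  (J1 flow already set via bond 4)
b3 →J1  (1-jn J1 has f-setter on 4)
b1 →J2  (1-jn J2 has f-setter on 0)

b0 stroke at J1
b1 stroke at J2
b2 stroke at J1
b3 stroke at J1
b4 stroke at Sf1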